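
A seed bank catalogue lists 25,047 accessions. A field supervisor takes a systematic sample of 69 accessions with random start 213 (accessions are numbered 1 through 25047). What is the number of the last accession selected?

k = 25047/69 = 363
69th selection = r + (69−1)·k = 213 + 68×363 = 213 + 24684 = 24897

24897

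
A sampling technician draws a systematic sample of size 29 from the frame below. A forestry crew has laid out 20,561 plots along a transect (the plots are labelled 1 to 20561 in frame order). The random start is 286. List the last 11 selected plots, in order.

13048, 13757, 14466, 15175, 15884, 16593, 17302, 18011, 18720, 19429, 20138

k = N/n = 20561/29 = 709
19th selection = 286 + 18×709 = 13048
20th: 13048 + 709 = 13757
21st: 13757 + 709 = 14466
22nd: 14466 + 709 = 15175
23rd: 15175 + 709 = 15884
24th: 15884 + 709 = 16593
25th: 16593 + 709 = 17302
26th: 17302 + 709 = 18011
27th: 18011 + 709 = 18720
28th: 18720 + 709 = 19429
29th: 19429 + 709 = 20138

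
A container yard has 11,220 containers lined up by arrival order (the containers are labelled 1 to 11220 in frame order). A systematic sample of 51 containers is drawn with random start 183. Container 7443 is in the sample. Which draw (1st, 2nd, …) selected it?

34

k = 11220/51 = 220
position = (7443 − 183)/220 + 1 = 7260/220 + 1 = 33 + 1 = 34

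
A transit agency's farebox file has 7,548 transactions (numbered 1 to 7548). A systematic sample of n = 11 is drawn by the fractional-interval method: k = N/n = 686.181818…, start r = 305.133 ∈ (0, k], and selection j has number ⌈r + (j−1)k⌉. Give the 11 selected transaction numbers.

j=1: r + 0k = 305.133 → ⌈·⌉ = 306
j=2: r + 1k = 991.314818… → ⌈·⌉ = 992
j=3: r + 2k = 1677.496636… → ⌈·⌉ = 1678
j=4: r + 3k = 2363.678454… → ⌈·⌉ = 2364
j=5: r + 4k = 3049.860272… → ⌈·⌉ = 3050
j=6: r + 5k = 3736.042090… → ⌈·⌉ = 3737
j=7: r + 6k = 4422.223909… → ⌈·⌉ = 4423
j=8: r + 7k = 5108.405727… → ⌈·⌉ = 5109
j=9: r + 8k = 5794.587545… → ⌈·⌉ = 5795
j=10: r + 9k = 6480.769363… → ⌈·⌉ = 6481
j=11: r + 10k = 7166.951181… → ⌈·⌉ = 7167

306, 992, 1678, 2364, 3050, 3737, 4423, 5109, 5795, 6481, 7167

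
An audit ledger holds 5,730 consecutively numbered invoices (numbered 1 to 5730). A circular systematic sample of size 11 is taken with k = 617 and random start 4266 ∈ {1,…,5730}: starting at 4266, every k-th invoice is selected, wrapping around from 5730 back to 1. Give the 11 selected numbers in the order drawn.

Selection 1: 4266
Selection 2: 4266 + 617 = 4883
Selection 3: 4883 + 617 = 5500
Selection 4: 5500 + 617 = 6117 → 6117 − 5730 = 387
Selection 5: 387 + 617 = 1004
Selection 6: 1004 + 617 = 1621
Selection 7: 1621 + 617 = 2238
Selection 8: 2238 + 617 = 2855
Selection 9: 2855 + 617 = 3472
Selection 10: 3472 + 617 = 4089
Selection 11: 4089 + 617 = 4706

4266, 4883, 5500, 387, 1004, 1621, 2238, 2855, 3472, 4089, 4706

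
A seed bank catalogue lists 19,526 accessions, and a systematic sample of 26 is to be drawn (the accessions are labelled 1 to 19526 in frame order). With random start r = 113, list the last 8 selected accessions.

13631, 14382, 15133, 15884, 16635, 17386, 18137, 18888

k = N/n = 19526/26 = 751
19th selection = 113 + 18×751 = 13631
20th: 13631 + 751 = 14382
21st: 14382 + 751 = 15133
22nd: 15133 + 751 = 15884
23rd: 15884 + 751 = 16635
24th: 16635 + 751 = 17386
25th: 17386 + 751 = 18137
26th: 18137 + 751 = 18888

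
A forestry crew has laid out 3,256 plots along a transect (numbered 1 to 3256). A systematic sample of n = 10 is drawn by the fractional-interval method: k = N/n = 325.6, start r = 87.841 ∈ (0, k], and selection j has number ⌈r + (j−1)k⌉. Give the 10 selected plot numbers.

j=1: r + 0k = 87.841 → ⌈·⌉ = 88
j=2: r + 1k = 413.441 → ⌈·⌉ = 414
j=3: r + 2k = 739.041 → ⌈·⌉ = 740
j=4: r + 3k = 1064.641 → ⌈·⌉ = 1065
j=5: r + 4k = 1390.241 → ⌈·⌉ = 1391
j=6: r + 5k = 1715.841 → ⌈·⌉ = 1716
j=7: r + 6k = 2041.441 → ⌈·⌉ = 2042
j=8: r + 7k = 2367.041 → ⌈·⌉ = 2368
j=9: r + 8k = 2692.641 → ⌈·⌉ = 2693
j=10: r + 9k = 3018.241 → ⌈·⌉ = 3019

88, 414, 740, 1065, 1391, 1716, 2042, 2368, 2693, 3019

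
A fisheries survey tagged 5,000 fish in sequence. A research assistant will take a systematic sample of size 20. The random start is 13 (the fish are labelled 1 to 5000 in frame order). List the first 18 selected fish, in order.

13, 263, 513, 763, 1013, 1263, 1513, 1763, 2013, 2263, 2513, 2763, 3013, 3263, 3513, 3763, 4013, 4263

k = N/n = 5000/20 = 250
fish 1: 13
fish 2: 13 + 250 = 263
fish 3: 263 + 250 = 513
fish 4: 513 + 250 = 763
fish 5: 763 + 250 = 1013
fish 6: 1013 + 250 = 1263
fish 7: 1263 + 250 = 1513
fish 8: 1513 + 250 = 1763
fish 9: 1763 + 250 = 2013
fish 10: 2013 + 250 = 2263
fish 11: 2263 + 250 = 2513
fish 12: 2513 + 250 = 2763
fish 13: 2763 + 250 = 3013
fish 14: 3013 + 250 = 3263
fish 15: 3263 + 250 = 3513
fish 16: 3513 + 250 = 3763
fish 17: 3763 + 250 = 4013
fish 18: 4013 + 250 = 4263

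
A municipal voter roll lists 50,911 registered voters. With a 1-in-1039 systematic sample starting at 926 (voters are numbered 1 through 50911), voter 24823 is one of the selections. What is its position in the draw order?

24

k = 1039
position = (24823 − 926)/1039 + 1 = 23897/1039 + 1 = 23 + 1 = 24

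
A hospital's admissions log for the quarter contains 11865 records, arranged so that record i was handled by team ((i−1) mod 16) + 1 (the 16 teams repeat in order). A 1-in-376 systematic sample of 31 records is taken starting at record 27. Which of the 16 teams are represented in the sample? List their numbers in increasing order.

Consecutive selections differ by k = 376, so their team numbers differ by 376 mod 16 = 8.
gcd(376, 16) = 8, so the sample visits 16/8 = 2 distinct residues mod 16.
Start 27 is team 11; the teams hit are 3, 11.

3, 11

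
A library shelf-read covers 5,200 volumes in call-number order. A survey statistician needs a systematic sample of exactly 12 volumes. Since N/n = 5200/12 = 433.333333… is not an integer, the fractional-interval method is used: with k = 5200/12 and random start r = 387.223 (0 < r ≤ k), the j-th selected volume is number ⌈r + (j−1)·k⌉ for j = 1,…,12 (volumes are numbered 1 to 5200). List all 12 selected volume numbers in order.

388, 821, 1254, 1688, 2121, 2554, 2988, 3421, 3854, 4288, 4721, 5154

j=1: r + 0k = 387.223 → ⌈·⌉ = 388
j=2: r + 1k = 820.556333… → ⌈·⌉ = 821
j=3: r + 2k = 1253.889666… → ⌈·⌉ = 1254
j=4: r + 3k = 1687.223 → ⌈·⌉ = 1688
j=5: r + 4k = 2120.556333… → ⌈·⌉ = 2121
j=6: r + 5k = 2553.889666… → ⌈·⌉ = 2554
j=7: r + 6k = 2987.223 → ⌈·⌉ = 2988
j=8: r + 7k = 3420.556333… → ⌈·⌉ = 3421
j=9: r + 8k = 3853.889666… → ⌈·⌉ = 3854
j=10: r + 9k = 4287.223 → ⌈·⌉ = 4288
j=11: r + 10k = 4720.556333… → ⌈·⌉ = 4721
j=12: r + 11k = 5153.889666… → ⌈·⌉ = 5154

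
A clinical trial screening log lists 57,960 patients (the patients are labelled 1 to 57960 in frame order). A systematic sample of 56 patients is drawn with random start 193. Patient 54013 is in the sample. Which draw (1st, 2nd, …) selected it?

53

k = 57960/56 = 1035
position = (54013 − 193)/1035 + 1 = 53820/1035 + 1 = 52 + 1 = 53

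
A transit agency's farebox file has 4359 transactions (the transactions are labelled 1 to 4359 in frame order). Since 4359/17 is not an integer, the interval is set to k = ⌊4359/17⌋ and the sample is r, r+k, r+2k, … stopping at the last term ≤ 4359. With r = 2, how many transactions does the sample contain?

k = ⌊4359/17⌋ = 256
Achieved size = ⌊(4359 − 2)/256⌋ + 1 = ⌊4357/256⌋ + 1 = 17 + 1 = 18
(last selection: 2 + 17×256 = 4354 ≤ 4359; next would be 4610 > 4359)

18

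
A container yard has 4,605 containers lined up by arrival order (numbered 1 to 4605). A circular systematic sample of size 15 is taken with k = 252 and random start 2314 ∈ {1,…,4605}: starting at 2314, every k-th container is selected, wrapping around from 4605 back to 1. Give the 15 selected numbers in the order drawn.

Selection 1: 2314
Selection 2: 2314 + 252 = 2566
Selection 3: 2566 + 252 = 2818
Selection 4: 2818 + 252 = 3070
Selection 5: 3070 + 252 = 3322
Selection 6: 3322 + 252 = 3574
Selection 7: 3574 + 252 = 3826
Selection 8: 3826 + 252 = 4078
Selection 9: 4078 + 252 = 4330
Selection 10: 4330 + 252 = 4582
Selection 11: 4582 + 252 = 4834 → 4834 − 4605 = 229
Selection 12: 229 + 252 = 481
Selection 13: 481 + 252 = 733
Selection 14: 733 + 252 = 985
Selection 15: 985 + 252 = 1237

2314, 2566, 2818, 3070, 3322, 3574, 3826, 4078, 4330, 4582, 229, 481, 733, 985, 1237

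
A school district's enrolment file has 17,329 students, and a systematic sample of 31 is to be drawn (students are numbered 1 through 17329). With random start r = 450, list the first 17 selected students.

k = N/n = 17329/31 = 559
student 1: 450
student 2: 450 + 559 = 1009
student 3: 1009 + 559 = 1568
student 4: 1568 + 559 = 2127
student 5: 2127 + 559 = 2686
student 6: 2686 + 559 = 3245
student 7: 3245 + 559 = 3804
student 8: 3804 + 559 = 4363
student 9: 4363 + 559 = 4922
student 10: 4922 + 559 = 5481
student 11: 5481 + 559 = 6040
student 12: 6040 + 559 = 6599
student 13: 6599 + 559 = 7158
student 14: 7158 + 559 = 7717
student 15: 7717 + 559 = 8276
student 16: 8276 + 559 = 8835
student 17: 8835 + 559 = 9394

450, 1009, 1568, 2127, 2686, 3245, 3804, 4363, 4922, 5481, 6040, 6599, 7158, 7717, 8276, 8835, 9394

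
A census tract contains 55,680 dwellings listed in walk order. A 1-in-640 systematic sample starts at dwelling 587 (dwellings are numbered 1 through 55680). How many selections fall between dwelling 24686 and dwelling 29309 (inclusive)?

7

k = 640
First selection ≥ 24686: 587 + ⌈(24686−587)/640⌉·640 = 587 + 38×640 = 24907
Last selection ≤ 29309: 587 + ⌊(29309−587)/640⌋·640 = 587 + 44×640 = 28747
Count = 44 − 38 + 1 = 7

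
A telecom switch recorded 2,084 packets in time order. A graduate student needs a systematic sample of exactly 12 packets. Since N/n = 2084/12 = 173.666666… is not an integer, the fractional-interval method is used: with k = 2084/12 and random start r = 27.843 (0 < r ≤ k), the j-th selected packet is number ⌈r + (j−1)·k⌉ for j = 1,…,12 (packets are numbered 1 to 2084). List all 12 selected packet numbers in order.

j=1: r + 0k = 27.843 → ⌈·⌉ = 28
j=2: r + 1k = 201.509666… → ⌈·⌉ = 202
j=3: r + 2k = 375.176333… → ⌈·⌉ = 376
j=4: r + 3k = 548.843 → ⌈·⌉ = 549
j=5: r + 4k = 722.509666… → ⌈·⌉ = 723
j=6: r + 5k = 896.176333… → ⌈·⌉ = 897
j=7: r + 6k = 1069.843 → ⌈·⌉ = 1070
j=8: r + 7k = 1243.509666… → ⌈·⌉ = 1244
j=9: r + 8k = 1417.176333… → ⌈·⌉ = 1418
j=10: r + 9k = 1590.843 → ⌈·⌉ = 1591
j=11: r + 10k = 1764.509666… → ⌈·⌉ = 1765
j=12: r + 11k = 1938.176333… → ⌈·⌉ = 1939

28, 202, 376, 549, 723, 897, 1070, 1244, 1418, 1591, 1765, 1939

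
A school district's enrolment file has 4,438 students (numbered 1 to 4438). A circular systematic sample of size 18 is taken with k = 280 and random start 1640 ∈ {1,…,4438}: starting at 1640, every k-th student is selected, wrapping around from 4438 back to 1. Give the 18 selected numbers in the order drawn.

Selection 1: 1640
Selection 2: 1640 + 280 = 1920
Selection 3: 1920 + 280 = 2200
Selection 4: 2200 + 280 = 2480
Selection 5: 2480 + 280 = 2760
Selection 6: 2760 + 280 = 3040
Selection 7: 3040 + 280 = 3320
Selection 8: 3320 + 280 = 3600
Selection 9: 3600 + 280 = 3880
Selection 10: 3880 + 280 = 4160
Selection 11: 4160 + 280 = 4440 → 4440 − 4438 = 2
Selection 12: 2 + 280 = 282
Selection 13: 282 + 280 = 562
Selection 14: 562 + 280 = 842
Selection 15: 842 + 280 = 1122
Selection 16: 1122 + 280 = 1402
Selection 17: 1402 + 280 = 1682
Selection 18: 1682 + 280 = 1962

1640, 1920, 2200, 2480, 2760, 3040, 3320, 3600, 3880, 4160, 2, 282, 562, 842, 1122, 1402, 1682, 1962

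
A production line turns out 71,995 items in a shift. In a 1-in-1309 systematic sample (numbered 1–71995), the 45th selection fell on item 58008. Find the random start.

412

k = 1309
r = 58008 − (45−1)×1309 = 58008 − 57596 = 412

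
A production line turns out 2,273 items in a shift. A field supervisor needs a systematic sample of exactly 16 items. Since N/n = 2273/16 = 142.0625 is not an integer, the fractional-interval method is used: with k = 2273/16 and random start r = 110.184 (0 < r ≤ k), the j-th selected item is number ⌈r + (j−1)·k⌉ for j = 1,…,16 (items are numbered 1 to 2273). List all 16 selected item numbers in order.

111, 253, 395, 537, 679, 821, 963, 1105, 1247, 1389, 1531, 1673, 1815, 1957, 2100, 2242

j=1: r + 0k = 110.184 → ⌈·⌉ = 111
j=2: r + 1k = 252.2465 → ⌈·⌉ = 253
j=3: r + 2k = 394.309 → ⌈·⌉ = 395
j=4: r + 3k = 536.3715 → ⌈·⌉ = 537
j=5: r + 4k = 678.434 → ⌈·⌉ = 679
j=6: r + 5k = 820.4965 → ⌈·⌉ = 821
j=7: r + 6k = 962.559 → ⌈·⌉ = 963
j=8: r + 7k = 1104.6215 → ⌈·⌉ = 1105
j=9: r + 8k = 1246.684 → ⌈·⌉ = 1247
j=10: r + 9k = 1388.7465 → ⌈·⌉ = 1389
j=11: r + 10k = 1530.809 → ⌈·⌉ = 1531
j=12: r + 11k = 1672.8715 → ⌈·⌉ = 1673
j=13: r + 12k = 1814.934 → ⌈·⌉ = 1815
j=14: r + 13k = 1956.9965 → ⌈·⌉ = 1957
j=15: r + 14k = 2099.059 → ⌈·⌉ = 2100
j=16: r + 15k = 2241.1215 → ⌈·⌉ = 2242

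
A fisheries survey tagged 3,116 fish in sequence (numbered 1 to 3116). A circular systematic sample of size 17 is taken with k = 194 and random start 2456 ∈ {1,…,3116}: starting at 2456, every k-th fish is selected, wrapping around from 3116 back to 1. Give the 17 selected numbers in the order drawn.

2456, 2650, 2844, 3038, 116, 310, 504, 698, 892, 1086, 1280, 1474, 1668, 1862, 2056, 2250, 2444

Selection 1: 2456
Selection 2: 2456 + 194 = 2650
Selection 3: 2650 + 194 = 2844
Selection 4: 2844 + 194 = 3038
Selection 5: 3038 + 194 = 3232 → 3232 − 3116 = 116
Selection 6: 116 + 194 = 310
Selection 7: 310 + 194 = 504
Selection 8: 504 + 194 = 698
Selection 9: 698 + 194 = 892
Selection 10: 892 + 194 = 1086
Selection 11: 1086 + 194 = 1280
Selection 12: 1280 + 194 = 1474
Selection 13: 1474 + 194 = 1668
Selection 14: 1668 + 194 = 1862
Selection 15: 1862 + 194 = 2056
Selection 16: 2056 + 194 = 2250
Selection 17: 2250 + 194 = 2444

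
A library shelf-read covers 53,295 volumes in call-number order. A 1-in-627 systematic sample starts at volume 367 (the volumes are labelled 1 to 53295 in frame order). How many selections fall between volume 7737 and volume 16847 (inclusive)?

15

k = 627
First selection ≥ 7737: 367 + ⌈(7737−367)/627⌉·627 = 367 + 12×627 = 7891
Last selection ≤ 16847: 367 + ⌊(16847−367)/627⌋·627 = 367 + 26×627 = 16669
Count = 26 − 12 + 1 = 15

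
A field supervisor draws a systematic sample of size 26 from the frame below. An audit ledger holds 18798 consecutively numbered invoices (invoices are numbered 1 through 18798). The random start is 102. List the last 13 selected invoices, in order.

k = N/n = 18798/26 = 723
14th selection = 102 + 13×723 = 9501
15th: 9501 + 723 = 10224
16th: 10224 + 723 = 10947
17th: 10947 + 723 = 11670
18th: 11670 + 723 = 12393
19th: 12393 + 723 = 13116
20th: 13116 + 723 = 13839
21st: 13839 + 723 = 14562
22nd: 14562 + 723 = 15285
23rd: 15285 + 723 = 16008
24th: 16008 + 723 = 16731
25th: 16731 + 723 = 17454
26th: 17454 + 723 = 18177

9501, 10224, 10947, 11670, 12393, 13116, 13839, 14562, 15285, 16008, 16731, 17454, 18177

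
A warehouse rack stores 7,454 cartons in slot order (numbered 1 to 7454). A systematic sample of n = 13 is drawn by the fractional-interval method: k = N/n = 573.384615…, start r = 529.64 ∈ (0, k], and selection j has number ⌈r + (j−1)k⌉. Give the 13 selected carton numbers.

j=1: r + 0k = 529.64 → ⌈·⌉ = 530
j=2: r + 1k = 1103.024615… → ⌈·⌉ = 1104
j=3: r + 2k = 1676.409230… → ⌈·⌉ = 1677
j=4: r + 3k = 2249.793846… → ⌈·⌉ = 2250
j=5: r + 4k = 2823.178461… → ⌈·⌉ = 2824
j=6: r + 5k = 3396.563076… → ⌈·⌉ = 3397
j=7: r + 6k = 3969.947692… → ⌈·⌉ = 3970
j=8: r + 7k = 4543.332307… → ⌈·⌉ = 4544
j=9: r + 8k = 5116.716923… → ⌈·⌉ = 5117
j=10: r + 9k = 5690.101538… → ⌈·⌉ = 5691
j=11: r + 10k = 6263.486153… → ⌈·⌉ = 6264
j=12: r + 11k = 6836.870769… → ⌈·⌉ = 6837
j=13: r + 12k = 7410.255384… → ⌈·⌉ = 7411

530, 1104, 1677, 2250, 2824, 3397, 3970, 4544, 5117, 5691, 6264, 6837, 7411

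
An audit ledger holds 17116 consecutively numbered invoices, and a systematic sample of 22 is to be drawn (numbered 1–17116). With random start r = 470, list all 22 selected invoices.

k = N/n = 17116/22 = 778
invoice 1: 470
invoice 2: 470 + 778 = 1248
invoice 3: 1248 + 778 = 2026
invoice 4: 2026 + 778 = 2804
invoice 5: 2804 + 778 = 3582
invoice 6: 3582 + 778 = 4360
invoice 7: 4360 + 778 = 5138
invoice 8: 5138 + 778 = 5916
invoice 9: 5916 + 778 = 6694
invoice 10: 6694 + 778 = 7472
invoice 11: 7472 + 778 = 8250
invoice 12: 8250 + 778 = 9028
invoice 13: 9028 + 778 = 9806
invoice 14: 9806 + 778 = 10584
invoice 15: 10584 + 778 = 11362
invoice 16: 11362 + 778 = 12140
invoice 17: 12140 + 778 = 12918
invoice 18: 12918 + 778 = 13696
invoice 19: 13696 + 778 = 14474
invoice 20: 14474 + 778 = 15252
invoice 21: 15252 + 778 = 16030
invoice 22: 16030 + 778 = 16808

470, 1248, 2026, 2804, 3582, 4360, 5138, 5916, 6694, 7472, 8250, 9028, 9806, 10584, 11362, 12140, 12918, 13696, 14474, 15252, 16030, 16808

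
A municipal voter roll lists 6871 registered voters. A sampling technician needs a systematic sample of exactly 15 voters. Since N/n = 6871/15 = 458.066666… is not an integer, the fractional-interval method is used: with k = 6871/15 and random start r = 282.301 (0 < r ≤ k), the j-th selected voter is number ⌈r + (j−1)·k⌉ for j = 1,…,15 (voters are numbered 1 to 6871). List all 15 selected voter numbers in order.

283, 741, 1199, 1657, 2115, 2573, 3031, 3489, 3947, 4405, 4863, 5322, 5780, 6238, 6696

j=1: r + 0k = 282.301 → ⌈·⌉ = 283
j=2: r + 1k = 740.367666… → ⌈·⌉ = 741
j=3: r + 2k = 1198.434333… → ⌈·⌉ = 1199
j=4: r + 3k = 1656.501 → ⌈·⌉ = 1657
j=5: r + 4k = 2114.567666… → ⌈·⌉ = 2115
j=6: r + 5k = 2572.634333… → ⌈·⌉ = 2573
j=7: r + 6k = 3030.701 → ⌈·⌉ = 3031
j=8: r + 7k = 3488.767666… → ⌈·⌉ = 3489
j=9: r + 8k = 3946.834333… → ⌈·⌉ = 3947
j=10: r + 9k = 4404.901 → ⌈·⌉ = 4405
j=11: r + 10k = 4862.967666… → ⌈·⌉ = 4863
j=12: r + 11k = 5321.034333… → ⌈·⌉ = 5322
j=13: r + 12k = 5779.101 → ⌈·⌉ = 5780
j=14: r + 13k = 6237.167666… → ⌈·⌉ = 6238
j=15: r + 14k = 6695.234333… → ⌈·⌉ = 6696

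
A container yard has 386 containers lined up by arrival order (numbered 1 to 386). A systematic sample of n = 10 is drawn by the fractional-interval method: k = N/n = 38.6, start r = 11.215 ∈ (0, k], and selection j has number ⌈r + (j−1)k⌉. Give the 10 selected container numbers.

j=1: r + 0k = 11.215 → ⌈·⌉ = 12
j=2: r + 1k = 49.815 → ⌈·⌉ = 50
j=3: r + 2k = 88.415 → ⌈·⌉ = 89
j=4: r + 3k = 127.015 → ⌈·⌉ = 128
j=5: r + 4k = 165.615 → ⌈·⌉ = 166
j=6: r + 5k = 204.215 → ⌈·⌉ = 205
j=7: r + 6k = 242.815 → ⌈·⌉ = 243
j=8: r + 7k = 281.415 → ⌈·⌉ = 282
j=9: r + 8k = 320.015 → ⌈·⌉ = 321
j=10: r + 9k = 358.615 → ⌈·⌉ = 359

12, 50, 89, 128, 166, 205, 243, 282, 321, 359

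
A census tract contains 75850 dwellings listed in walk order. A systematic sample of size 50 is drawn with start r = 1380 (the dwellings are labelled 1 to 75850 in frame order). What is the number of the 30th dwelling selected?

k = 75850/50 = 1517
30th selection = r + (30−1)·k = 1380 + 29×1517 = 1380 + 43993 = 45373

45373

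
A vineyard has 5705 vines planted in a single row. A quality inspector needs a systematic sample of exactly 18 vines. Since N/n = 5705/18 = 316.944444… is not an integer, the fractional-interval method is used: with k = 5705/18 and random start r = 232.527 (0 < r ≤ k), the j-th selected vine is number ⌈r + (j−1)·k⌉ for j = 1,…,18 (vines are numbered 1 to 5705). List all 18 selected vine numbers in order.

233, 550, 867, 1184, 1501, 1818, 2135, 2452, 2769, 3086, 3402, 3719, 4036, 4353, 4670, 4987, 5304, 5621

j=1: r + 0k = 232.527 → ⌈·⌉ = 233
j=2: r + 1k = 549.471444… → ⌈·⌉ = 550
j=3: r + 2k = 866.415888… → ⌈·⌉ = 867
j=4: r + 3k = 1183.360333… → ⌈·⌉ = 1184
j=5: r + 4k = 1500.304777… → ⌈·⌉ = 1501
j=6: r + 5k = 1817.249222… → ⌈·⌉ = 1818
j=7: r + 6k = 2134.193666… → ⌈·⌉ = 2135
j=8: r + 7k = 2451.138111… → ⌈·⌉ = 2452
j=9: r + 8k = 2768.082555… → ⌈·⌉ = 2769
j=10: r + 9k = 3085.027 → ⌈·⌉ = 3086
j=11: r + 10k = 3401.971444… → ⌈·⌉ = 3402
j=12: r + 11k = 3718.915888… → ⌈·⌉ = 3719
j=13: r + 12k = 4035.860333… → ⌈·⌉ = 4036
j=14: r + 13k = 4352.804777… → ⌈·⌉ = 4353
j=15: r + 14k = 4669.749222… → ⌈·⌉ = 4670
j=16: r + 15k = 4986.693666… → ⌈·⌉ = 4987
j=17: r + 16k = 5303.638111… → ⌈·⌉ = 5304
j=18: r + 17k = 5620.582555… → ⌈·⌉ = 5621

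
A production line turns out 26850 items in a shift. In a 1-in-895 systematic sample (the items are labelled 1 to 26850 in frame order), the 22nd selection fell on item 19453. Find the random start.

658

k = 895
r = 19453 − (22−1)×895 = 19453 − 18795 = 658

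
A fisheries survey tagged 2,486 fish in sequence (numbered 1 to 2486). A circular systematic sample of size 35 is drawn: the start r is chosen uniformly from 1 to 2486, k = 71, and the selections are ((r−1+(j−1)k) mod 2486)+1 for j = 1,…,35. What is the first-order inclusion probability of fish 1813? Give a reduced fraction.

35/2486

For each position j, as r ranges over 1…2486 the j-th selection hits every fish exactly once, so fish 1813 is selected for exactly 35 of the 2486 starts.
Inclusion probability = 35/2486.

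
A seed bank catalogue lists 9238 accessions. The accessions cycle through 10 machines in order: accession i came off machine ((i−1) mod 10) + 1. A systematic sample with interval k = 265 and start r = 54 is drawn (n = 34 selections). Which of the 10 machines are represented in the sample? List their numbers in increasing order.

Consecutive selections differ by k = 265, so their machine numbers differ by 265 mod 10 = 5.
gcd(265, 10) = 5, so the sample visits 10/5 = 2 distinct residues mod 10.
Start 54 is machine 4; the machines hit are 4, 9.

4, 9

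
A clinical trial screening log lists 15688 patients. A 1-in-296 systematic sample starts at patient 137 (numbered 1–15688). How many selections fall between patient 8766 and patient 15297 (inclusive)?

k = 296
First selection ≥ 8766: 137 + ⌈(8766−137)/296⌉·296 = 137 + 30×296 = 9017
Last selection ≤ 15297: 137 + ⌊(15297−137)/296⌋·296 = 137 + 51×296 = 15233
Count = 51 − 30 + 1 = 22

22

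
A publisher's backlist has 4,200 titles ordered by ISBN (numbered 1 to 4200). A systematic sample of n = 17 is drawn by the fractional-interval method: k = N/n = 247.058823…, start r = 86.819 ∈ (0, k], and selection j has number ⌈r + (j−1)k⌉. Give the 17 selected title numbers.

87, 334, 581, 828, 1076, 1323, 1570, 1817, 2064, 2311, 2558, 2805, 3052, 3299, 3546, 3793, 4040

j=1: r + 0k = 86.819 → ⌈·⌉ = 87
j=2: r + 1k = 333.877823… → ⌈·⌉ = 334
j=3: r + 2k = 580.936647… → ⌈·⌉ = 581
j=4: r + 3k = 827.995470… → ⌈·⌉ = 828
j=5: r + 4k = 1075.054294… → ⌈·⌉ = 1076
j=6: r + 5k = 1322.113117… → ⌈·⌉ = 1323
j=7: r + 6k = 1569.171941… → ⌈·⌉ = 1570
j=8: r + 7k = 1816.230764… → ⌈·⌉ = 1817
j=9: r + 8k = 2063.289588… → ⌈·⌉ = 2064
j=10: r + 9k = 2310.348411… → ⌈·⌉ = 2311
j=11: r + 10k = 2557.407235… → ⌈·⌉ = 2558
j=12: r + 11k = 2804.466058… → ⌈·⌉ = 2805
j=13: r + 12k = 3051.524882… → ⌈·⌉ = 3052
j=14: r + 13k = 3298.583705… → ⌈·⌉ = 3299
j=15: r + 14k = 3545.642529… → ⌈·⌉ = 3546
j=16: r + 15k = 3792.701352… → ⌈·⌉ = 3793
j=17: r + 16k = 4039.760176… → ⌈·⌉ = 4040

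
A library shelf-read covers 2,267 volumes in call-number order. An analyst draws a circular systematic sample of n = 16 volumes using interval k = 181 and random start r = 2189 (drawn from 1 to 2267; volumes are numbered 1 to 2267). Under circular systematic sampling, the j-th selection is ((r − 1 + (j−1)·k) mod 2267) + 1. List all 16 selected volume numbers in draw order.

Selection 1: 2189
Selection 2: 2189 + 181 = 2370 → 2370 − 2267 = 103
Selection 3: 103 + 181 = 284
Selection 4: 284 + 181 = 465
Selection 5: 465 + 181 = 646
Selection 6: 646 + 181 = 827
Selection 7: 827 + 181 = 1008
Selection 8: 1008 + 181 = 1189
Selection 9: 1189 + 181 = 1370
Selection 10: 1370 + 181 = 1551
Selection 11: 1551 + 181 = 1732
Selection 12: 1732 + 181 = 1913
Selection 13: 1913 + 181 = 2094
Selection 14: 2094 + 181 = 2275 → 2275 − 2267 = 8
Selection 15: 8 + 181 = 189
Selection 16: 189 + 181 = 370

2189, 103, 284, 465, 646, 827, 1008, 1189, 1370, 1551, 1732, 1913, 2094, 8, 189, 370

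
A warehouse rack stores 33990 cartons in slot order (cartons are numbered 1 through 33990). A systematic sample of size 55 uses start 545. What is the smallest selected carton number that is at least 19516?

19703

k = 33990/55 = 618
Steps past start: ⌈(19516 − 545)/618⌉ = ⌈18971/618⌉ = 31
Selected carton: 545 + 31×618 = 19703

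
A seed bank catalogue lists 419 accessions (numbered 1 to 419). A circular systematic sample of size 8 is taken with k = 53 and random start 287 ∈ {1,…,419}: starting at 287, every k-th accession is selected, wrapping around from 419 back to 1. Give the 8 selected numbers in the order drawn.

287, 340, 393, 27, 80, 133, 186, 239

Selection 1: 287
Selection 2: 287 + 53 = 340
Selection 3: 340 + 53 = 393
Selection 4: 393 + 53 = 446 → 446 − 419 = 27
Selection 5: 27 + 53 = 80
Selection 6: 80 + 53 = 133
Selection 7: 133 + 53 = 186
Selection 8: 186 + 53 = 239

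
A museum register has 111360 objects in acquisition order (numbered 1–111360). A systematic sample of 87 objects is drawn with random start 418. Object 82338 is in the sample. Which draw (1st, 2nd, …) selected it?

65

k = 111360/87 = 1280
position = (82338 − 418)/1280 + 1 = 81920/1280 + 1 = 64 + 1 = 65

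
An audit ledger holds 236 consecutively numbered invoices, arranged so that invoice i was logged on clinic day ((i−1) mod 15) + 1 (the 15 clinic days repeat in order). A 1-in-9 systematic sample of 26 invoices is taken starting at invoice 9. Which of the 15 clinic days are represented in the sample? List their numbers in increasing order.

Consecutive selections differ by k = 9, so their clinic day numbers differ by 9 mod 15 = 9.
gcd(9, 15) = 3, so the sample visits 15/3 = 5 distinct residues mod 15.
Start 9 is clinic day 9; the clinic days hit are 3, 6, 9, 12, 15.

3, 6, 9, 12, 15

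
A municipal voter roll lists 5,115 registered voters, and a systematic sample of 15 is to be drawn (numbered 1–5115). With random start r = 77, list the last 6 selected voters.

k = N/n = 5115/15 = 341
10th selection = 77 + 9×341 = 3146
11th: 3146 + 341 = 3487
12th: 3487 + 341 = 3828
13th: 3828 + 341 = 4169
14th: 4169 + 341 = 4510
15th: 4510 + 341 = 4851

3146, 3487, 3828, 4169, 4510, 4851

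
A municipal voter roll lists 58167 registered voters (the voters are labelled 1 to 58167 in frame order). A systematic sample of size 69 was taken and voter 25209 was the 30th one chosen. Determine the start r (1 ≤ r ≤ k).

k = 58167/69 = 843
r = 25209 − (30−1)×843 = 25209 − 24447 = 762

762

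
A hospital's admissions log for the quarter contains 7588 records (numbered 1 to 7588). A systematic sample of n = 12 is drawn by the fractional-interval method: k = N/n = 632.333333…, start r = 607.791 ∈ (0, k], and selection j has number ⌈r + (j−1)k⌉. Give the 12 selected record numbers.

608, 1241, 1873, 2505, 3138, 3770, 4402, 5035, 5667, 6299, 6932, 7564

j=1: r + 0k = 607.791 → ⌈·⌉ = 608
j=2: r + 1k = 1240.124333… → ⌈·⌉ = 1241
j=3: r + 2k = 1872.457666… → ⌈·⌉ = 1873
j=4: r + 3k = 2504.791 → ⌈·⌉ = 2505
j=5: r + 4k = 3137.124333… → ⌈·⌉ = 3138
j=6: r + 5k = 3769.457666… → ⌈·⌉ = 3770
j=7: r + 6k = 4401.791 → ⌈·⌉ = 4402
j=8: r + 7k = 5034.124333… → ⌈·⌉ = 5035
j=9: r + 8k = 5666.457666… → ⌈·⌉ = 5667
j=10: r + 9k = 6298.791 → ⌈·⌉ = 6299
j=11: r + 10k = 6931.124333… → ⌈·⌉ = 6932
j=12: r + 11k = 7563.457666… → ⌈·⌉ = 7564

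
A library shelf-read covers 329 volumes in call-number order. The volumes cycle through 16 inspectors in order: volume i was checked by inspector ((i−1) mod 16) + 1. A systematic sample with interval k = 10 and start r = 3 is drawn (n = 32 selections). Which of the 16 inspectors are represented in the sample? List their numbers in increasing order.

Consecutive selections differ by k = 10, so their inspector numbers differ by 10 mod 16 = 10.
gcd(10, 16) = 2, so the sample visits 16/2 = 8 distinct residues mod 16.
Start 3 is inspector 3; the inspectors hit are 1, 3, 5, 7, 9, 11, 13, 15.

1, 3, 5, 7, 9, 11, 13, 15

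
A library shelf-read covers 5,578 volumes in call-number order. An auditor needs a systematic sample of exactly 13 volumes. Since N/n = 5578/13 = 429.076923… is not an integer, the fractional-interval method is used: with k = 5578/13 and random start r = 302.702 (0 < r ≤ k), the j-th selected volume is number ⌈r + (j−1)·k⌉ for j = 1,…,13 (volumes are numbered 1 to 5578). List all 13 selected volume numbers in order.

303, 732, 1161, 1590, 2020, 2449, 2878, 3307, 3736, 4165, 4594, 5023, 5452

j=1: r + 0k = 302.702 → ⌈·⌉ = 303
j=2: r + 1k = 731.778923… → ⌈·⌉ = 732
j=3: r + 2k = 1160.855846… → ⌈·⌉ = 1161
j=4: r + 3k = 1589.932769… → ⌈·⌉ = 1590
j=5: r + 4k = 2019.009692… → ⌈·⌉ = 2020
j=6: r + 5k = 2448.086615… → ⌈·⌉ = 2449
j=7: r + 6k = 2877.163538… → ⌈·⌉ = 2878
j=8: r + 7k = 3306.240461… → ⌈·⌉ = 3307
j=9: r + 8k = 3735.317384… → ⌈·⌉ = 3736
j=10: r + 9k = 4164.394307… → ⌈·⌉ = 4165
j=11: r + 10k = 4593.471230… → ⌈·⌉ = 4594
j=12: r + 11k = 5022.548153… → ⌈·⌉ = 5023
j=13: r + 12k = 5451.625076… → ⌈·⌉ = 5452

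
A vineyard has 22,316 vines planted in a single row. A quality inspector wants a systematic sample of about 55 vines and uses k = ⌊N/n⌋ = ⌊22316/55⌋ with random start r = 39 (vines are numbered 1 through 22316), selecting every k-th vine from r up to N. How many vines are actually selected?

k = ⌊22316/55⌋ = 405
Achieved size = ⌊(22316 − 39)/405⌋ + 1 = ⌊22277/405⌋ + 1 = 55 + 1 = 56
(last selection: 39 + 55×405 = 22314 ≤ 22316; next would be 22719 > 22316)

56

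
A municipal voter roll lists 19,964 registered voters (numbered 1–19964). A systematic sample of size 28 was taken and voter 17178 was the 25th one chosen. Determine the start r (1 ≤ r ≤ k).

66

k = 19964/28 = 713
r = 17178 − (25−1)×713 = 17178 − 17112 = 66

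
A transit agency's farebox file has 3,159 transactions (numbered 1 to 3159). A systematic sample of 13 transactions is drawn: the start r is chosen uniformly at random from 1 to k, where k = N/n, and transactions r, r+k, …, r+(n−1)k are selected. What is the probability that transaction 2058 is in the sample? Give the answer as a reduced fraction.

1/243

k = 3159/13 = 243.
Transaction 2058 is selected iff r ≡ 2058 (mod 243); exactly one such r in {1,…,243}.
Inclusion probability = 1/243.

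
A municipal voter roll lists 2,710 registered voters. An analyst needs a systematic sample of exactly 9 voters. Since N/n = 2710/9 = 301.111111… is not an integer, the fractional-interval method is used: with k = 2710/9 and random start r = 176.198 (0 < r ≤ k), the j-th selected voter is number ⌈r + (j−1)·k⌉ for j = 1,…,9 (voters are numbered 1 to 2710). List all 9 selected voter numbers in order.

177, 478, 779, 1080, 1381, 1682, 1983, 2284, 2586

j=1: r + 0k = 176.198 → ⌈·⌉ = 177
j=2: r + 1k = 477.309111… → ⌈·⌉ = 478
j=3: r + 2k = 778.420222… → ⌈·⌉ = 779
j=4: r + 3k = 1079.531333… → ⌈·⌉ = 1080
j=5: r + 4k = 1380.642444… → ⌈·⌉ = 1381
j=6: r + 5k = 1681.753555… → ⌈·⌉ = 1682
j=7: r + 6k = 1982.864666… → ⌈·⌉ = 1983
j=8: r + 7k = 2283.975777… → ⌈·⌉ = 2284
j=9: r + 8k = 2585.086888… → ⌈·⌉ = 2586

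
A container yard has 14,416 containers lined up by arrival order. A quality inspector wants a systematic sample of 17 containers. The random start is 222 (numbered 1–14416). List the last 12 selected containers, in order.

k = N/n = 14416/17 = 848
6th selection = 222 + 5×848 = 4462
7th: 4462 + 848 = 5310
8th: 5310 + 848 = 6158
9th: 6158 + 848 = 7006
10th: 7006 + 848 = 7854
11th: 7854 + 848 = 8702
12th: 8702 + 848 = 9550
13th: 9550 + 848 = 10398
14th: 10398 + 848 = 11246
15th: 11246 + 848 = 12094
16th: 12094 + 848 = 12942
17th: 12942 + 848 = 13790

4462, 5310, 6158, 7006, 7854, 8702, 9550, 10398, 11246, 12094, 12942, 13790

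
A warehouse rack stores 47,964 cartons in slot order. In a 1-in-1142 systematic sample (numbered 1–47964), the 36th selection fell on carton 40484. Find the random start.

514

k = 1142
r = 40484 − (36−1)×1142 = 40484 − 39970 = 514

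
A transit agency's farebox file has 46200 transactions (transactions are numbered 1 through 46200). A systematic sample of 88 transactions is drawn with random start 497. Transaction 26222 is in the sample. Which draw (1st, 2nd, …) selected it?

50

k = 46200/88 = 525
position = (26222 − 497)/525 + 1 = 25725/525 + 1 = 49 + 1 = 50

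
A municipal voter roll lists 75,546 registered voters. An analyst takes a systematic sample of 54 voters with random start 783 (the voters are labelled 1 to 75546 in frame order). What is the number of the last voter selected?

74930

k = 75546/54 = 1399
54th selection = r + (54−1)·k = 783 + 53×1399 = 783 + 74147 = 74930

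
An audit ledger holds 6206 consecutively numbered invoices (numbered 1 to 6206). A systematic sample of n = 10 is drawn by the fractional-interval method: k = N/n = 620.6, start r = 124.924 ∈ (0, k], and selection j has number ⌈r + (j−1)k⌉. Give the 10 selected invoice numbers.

125, 746, 1367, 1987, 2608, 3228, 3849, 4470, 5090, 5711

j=1: r + 0k = 124.924 → ⌈·⌉ = 125
j=2: r + 1k = 745.524 → ⌈·⌉ = 746
j=3: r + 2k = 1366.124 → ⌈·⌉ = 1367
j=4: r + 3k = 1986.724 → ⌈·⌉ = 1987
j=5: r + 4k = 2607.324 → ⌈·⌉ = 2608
j=6: r + 5k = 3227.924 → ⌈·⌉ = 3228
j=7: r + 6k = 3848.524 → ⌈·⌉ = 3849
j=8: r + 7k = 4469.124 → ⌈·⌉ = 4470
j=9: r + 8k = 5089.724 → ⌈·⌉ = 5090
j=10: r + 9k = 5710.324 → ⌈·⌉ = 5711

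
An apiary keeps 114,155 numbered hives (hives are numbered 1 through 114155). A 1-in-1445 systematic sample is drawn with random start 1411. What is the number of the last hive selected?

k = 1445
79th selection = r + (79−1)·k = 1411 + 78×1445 = 1411 + 112710 = 114121

114121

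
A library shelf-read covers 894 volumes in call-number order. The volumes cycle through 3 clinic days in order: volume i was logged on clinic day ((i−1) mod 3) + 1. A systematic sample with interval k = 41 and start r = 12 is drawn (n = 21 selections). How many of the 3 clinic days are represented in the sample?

3

Consecutive selections differ by k = 41, so their clinic day numbers differ by 41 mod 3 = 2.
gcd(41, 3) = 1, so the sample visits 3/1 = 3 distinct residues mod 3.
Start 12 is clinic day 3; the clinic days hit are 1, 2, 3.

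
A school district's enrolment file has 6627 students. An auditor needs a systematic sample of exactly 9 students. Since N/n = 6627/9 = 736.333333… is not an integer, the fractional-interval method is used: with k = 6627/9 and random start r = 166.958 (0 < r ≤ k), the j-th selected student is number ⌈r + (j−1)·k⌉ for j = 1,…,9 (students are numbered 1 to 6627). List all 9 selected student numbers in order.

j=1: r + 0k = 166.958 → ⌈·⌉ = 167
j=2: r + 1k = 903.291333… → ⌈·⌉ = 904
j=3: r + 2k = 1639.624666… → ⌈·⌉ = 1640
j=4: r + 3k = 2375.958 → ⌈·⌉ = 2376
j=5: r + 4k = 3112.291333… → ⌈·⌉ = 3113
j=6: r + 5k = 3848.624666… → ⌈·⌉ = 3849
j=7: r + 6k = 4584.958 → ⌈·⌉ = 4585
j=8: r + 7k = 5321.291333… → ⌈·⌉ = 5322
j=9: r + 8k = 6057.624666… → ⌈·⌉ = 6058

167, 904, 1640, 2376, 3113, 3849, 4585, 5322, 6058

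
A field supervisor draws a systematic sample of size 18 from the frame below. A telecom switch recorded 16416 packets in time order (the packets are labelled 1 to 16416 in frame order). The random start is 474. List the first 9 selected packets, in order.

k = N/n = 16416/18 = 912
packet 1: 474
packet 2: 474 + 912 = 1386
packet 3: 1386 + 912 = 2298
packet 4: 2298 + 912 = 3210
packet 5: 3210 + 912 = 4122
packet 6: 4122 + 912 = 5034
packet 7: 5034 + 912 = 5946
packet 8: 5946 + 912 = 6858
packet 9: 6858 + 912 = 7770

474, 1386, 2298, 3210, 4122, 5034, 5946, 6858, 7770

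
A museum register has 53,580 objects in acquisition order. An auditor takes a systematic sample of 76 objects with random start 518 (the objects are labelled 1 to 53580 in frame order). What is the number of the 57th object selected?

k = 53580/76 = 705
57th selection = r + (57−1)·k = 518 + 56×705 = 518 + 39480 = 39998

39998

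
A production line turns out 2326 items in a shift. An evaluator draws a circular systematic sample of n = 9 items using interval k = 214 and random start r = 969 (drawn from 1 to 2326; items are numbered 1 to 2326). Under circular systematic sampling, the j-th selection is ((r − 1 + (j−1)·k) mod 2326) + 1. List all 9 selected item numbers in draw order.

969, 1183, 1397, 1611, 1825, 2039, 2253, 141, 355

Selection 1: 969
Selection 2: 969 + 214 = 1183
Selection 3: 1183 + 214 = 1397
Selection 4: 1397 + 214 = 1611
Selection 5: 1611 + 214 = 1825
Selection 6: 1825 + 214 = 2039
Selection 7: 2039 + 214 = 2253
Selection 8: 2253 + 214 = 2467 → 2467 − 2326 = 141
Selection 9: 141 + 214 = 355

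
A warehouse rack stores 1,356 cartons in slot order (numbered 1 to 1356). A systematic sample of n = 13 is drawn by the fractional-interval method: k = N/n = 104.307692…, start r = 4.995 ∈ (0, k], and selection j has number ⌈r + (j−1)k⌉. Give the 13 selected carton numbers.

5, 110, 214, 318, 423, 527, 631, 736, 840, 944, 1049, 1153, 1257

j=1: r + 0k = 4.995 → ⌈·⌉ = 5
j=2: r + 1k = 109.302692… → ⌈·⌉ = 110
j=3: r + 2k = 213.610384… → ⌈·⌉ = 214
j=4: r + 3k = 317.918076… → ⌈·⌉ = 318
j=5: r + 4k = 422.225769… → ⌈·⌉ = 423
j=6: r + 5k = 526.533461… → ⌈·⌉ = 527
j=7: r + 6k = 630.841153… → ⌈·⌉ = 631
j=8: r + 7k = 735.148846… → ⌈·⌉ = 736
j=9: r + 8k = 839.456538… → ⌈·⌉ = 840
j=10: r + 9k = 943.764230… → ⌈·⌉ = 944
j=11: r + 10k = 1048.071923… → ⌈·⌉ = 1049
j=12: r + 11k = 1152.379615… → ⌈·⌉ = 1153
j=13: r + 12k = 1256.687307… → ⌈·⌉ = 1257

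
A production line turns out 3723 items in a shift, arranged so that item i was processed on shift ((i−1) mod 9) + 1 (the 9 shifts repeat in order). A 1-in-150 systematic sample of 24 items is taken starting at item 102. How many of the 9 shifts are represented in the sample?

3

Consecutive selections differ by k = 150, so their shift numbers differ by 150 mod 9 = 6.
gcd(150, 9) = 3, so the sample visits 9/3 = 3 distinct residues mod 9.
Start 102 is shift 3; the shifts hit are 3, 6, 9.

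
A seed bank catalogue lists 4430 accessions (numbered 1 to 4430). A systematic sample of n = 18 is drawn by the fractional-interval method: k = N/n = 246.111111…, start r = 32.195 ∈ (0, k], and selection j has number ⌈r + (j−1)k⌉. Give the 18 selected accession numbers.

33, 279, 525, 771, 1017, 1263, 1509, 1755, 2002, 2248, 2494, 2740, 2986, 3232, 3478, 3724, 3970, 4217

j=1: r + 0k = 32.195 → ⌈·⌉ = 33
j=2: r + 1k = 278.306111… → ⌈·⌉ = 279
j=3: r + 2k = 524.417222… → ⌈·⌉ = 525
j=4: r + 3k = 770.528333… → ⌈·⌉ = 771
j=5: r + 4k = 1016.639444… → ⌈·⌉ = 1017
j=6: r + 5k = 1262.750555… → ⌈·⌉ = 1263
j=7: r + 6k = 1508.861666… → ⌈·⌉ = 1509
j=8: r + 7k = 1754.972777… → ⌈·⌉ = 1755
j=9: r + 8k = 2001.083888… → ⌈·⌉ = 2002
j=10: r + 9k = 2247.195 → ⌈·⌉ = 2248
j=11: r + 10k = 2493.306111… → ⌈·⌉ = 2494
j=12: r + 11k = 2739.417222… → ⌈·⌉ = 2740
j=13: r + 12k = 2985.528333… → ⌈·⌉ = 2986
j=14: r + 13k = 3231.639444… → ⌈·⌉ = 3232
j=15: r + 14k = 3477.750555… → ⌈·⌉ = 3478
j=16: r + 15k = 3723.861666… → ⌈·⌉ = 3724
j=17: r + 16k = 3969.972777… → ⌈·⌉ = 3970
j=18: r + 17k = 4216.083888… → ⌈·⌉ = 4217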